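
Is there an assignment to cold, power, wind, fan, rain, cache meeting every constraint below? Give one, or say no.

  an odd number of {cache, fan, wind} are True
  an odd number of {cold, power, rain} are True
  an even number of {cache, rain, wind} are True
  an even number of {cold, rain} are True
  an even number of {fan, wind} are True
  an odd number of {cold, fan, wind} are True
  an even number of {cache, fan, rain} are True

cold = True, power = True, wind = False, fan = False, rain = True, cache = True

{cache, fan, wind}: 1 true → odd ✓
{cold, power, rain}: 3 true → odd ✓
{cache, rain, wind}: 2 true → even ✓
{cold, rain}: 2 true → even ✓
{fan, wind}: 0 true → even ✓
{cold, fan, wind}: 1 true → odd ✓
{cache, fan, rain}: 2 true → even ✓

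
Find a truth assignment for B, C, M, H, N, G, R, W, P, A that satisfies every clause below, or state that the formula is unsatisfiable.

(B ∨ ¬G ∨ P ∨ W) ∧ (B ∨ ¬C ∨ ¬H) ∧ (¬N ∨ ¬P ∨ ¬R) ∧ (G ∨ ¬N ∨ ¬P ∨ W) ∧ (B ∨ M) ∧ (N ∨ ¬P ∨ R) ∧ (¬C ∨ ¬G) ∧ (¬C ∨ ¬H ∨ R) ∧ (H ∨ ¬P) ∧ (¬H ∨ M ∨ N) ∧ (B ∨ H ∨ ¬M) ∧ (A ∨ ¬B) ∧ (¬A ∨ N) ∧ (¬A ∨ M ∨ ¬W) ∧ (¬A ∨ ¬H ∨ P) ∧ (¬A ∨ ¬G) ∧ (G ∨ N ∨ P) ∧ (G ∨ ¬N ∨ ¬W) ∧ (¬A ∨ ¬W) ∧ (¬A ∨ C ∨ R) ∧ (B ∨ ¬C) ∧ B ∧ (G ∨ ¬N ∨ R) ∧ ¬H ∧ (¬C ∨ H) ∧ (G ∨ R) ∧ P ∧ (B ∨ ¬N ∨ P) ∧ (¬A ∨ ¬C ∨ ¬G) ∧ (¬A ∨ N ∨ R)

Case H = True:
  Clause (¬H) is falsified — contradiction.
Case H = False:
  (H ∨ ¬P) forces P = False.
  Clause (P) is falsified — contradiction.
Both cases fail, so the formula is unsatisfiable.

No satisfying assignment exists.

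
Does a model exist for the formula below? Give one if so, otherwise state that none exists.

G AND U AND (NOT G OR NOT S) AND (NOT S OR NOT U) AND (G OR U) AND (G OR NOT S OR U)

S = False, G = True, U = True

Unit clause (G) forces G = True.
Unit clause (U) forces U = True.
In (NOT G OR NOT S) only NOT S is left, so S = False.
Check each clause:
  (G): G holds.
  (U): U holds.
  (NOT G OR NOT S): NOT S holds.
  (NOT S OR NOT U): NOT S holds.
  (G OR U): G holds.
  (G OR NOT S OR U): G holds.
All clauses satisfied.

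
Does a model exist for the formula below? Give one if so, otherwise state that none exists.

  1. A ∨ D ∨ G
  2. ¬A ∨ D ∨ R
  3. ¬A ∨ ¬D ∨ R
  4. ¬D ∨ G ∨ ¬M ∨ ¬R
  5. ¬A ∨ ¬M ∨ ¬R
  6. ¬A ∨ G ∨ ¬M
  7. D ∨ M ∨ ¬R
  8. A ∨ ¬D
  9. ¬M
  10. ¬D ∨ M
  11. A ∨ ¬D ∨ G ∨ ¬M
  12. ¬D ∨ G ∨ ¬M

Unit clause (¬M) forces M = False.
In (¬D ∨ M) only ¬D is left, so D = False.
In (D ∨ M ∨ ¬R) only ¬R is left, so R = False.
In (¬A ∨ D ∨ R) only ¬A is left, so A = False.
In (A ∨ D ∨ G) only G is left, so G = True.
All clauses satisfied.

G = True, R = False, D = False, M = False, A = False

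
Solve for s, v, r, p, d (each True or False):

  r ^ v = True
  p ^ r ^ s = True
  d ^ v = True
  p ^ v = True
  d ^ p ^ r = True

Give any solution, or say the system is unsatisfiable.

s=T, v=F, r=T, p=T, d=T

r ^ v = T ^ F = True ✓
p ^ r ^ s = T ^ T ^ T = True ✓
d ^ v = T ^ F = True ✓
p ^ v = T ^ F = True ✓
d ^ p ^ r = T ^ T ^ T = True ✓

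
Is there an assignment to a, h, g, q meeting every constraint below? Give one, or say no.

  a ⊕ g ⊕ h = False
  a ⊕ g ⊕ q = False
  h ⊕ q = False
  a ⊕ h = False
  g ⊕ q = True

a = True, h = True, g = False, q = True

a ⊕ g ⊕ h = T ⊕ F ⊕ T = False ✓
a ⊕ g ⊕ q = T ⊕ F ⊕ T = False ✓
h ⊕ q = T ⊕ T = False ✓
a ⊕ h = T ⊕ T = False ✓
g ⊕ q = F ⊕ T = True ✓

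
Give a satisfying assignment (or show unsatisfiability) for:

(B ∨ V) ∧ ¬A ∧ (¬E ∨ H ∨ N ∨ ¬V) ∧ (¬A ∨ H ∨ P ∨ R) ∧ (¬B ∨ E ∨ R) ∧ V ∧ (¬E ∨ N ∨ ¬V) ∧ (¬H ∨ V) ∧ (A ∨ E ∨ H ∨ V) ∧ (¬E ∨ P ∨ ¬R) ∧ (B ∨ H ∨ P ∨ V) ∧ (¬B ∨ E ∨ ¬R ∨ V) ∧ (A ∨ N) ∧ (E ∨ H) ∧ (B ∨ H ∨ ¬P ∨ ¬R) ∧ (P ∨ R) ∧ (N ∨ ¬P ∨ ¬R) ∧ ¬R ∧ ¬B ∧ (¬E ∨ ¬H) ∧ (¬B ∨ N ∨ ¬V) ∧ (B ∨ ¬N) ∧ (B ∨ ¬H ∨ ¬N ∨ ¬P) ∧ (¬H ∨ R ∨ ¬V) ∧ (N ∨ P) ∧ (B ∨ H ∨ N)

Case B = True:
  Clause (¬B) is falsified — contradiction.
Case B = False:
  (B ∨ V) forces V = True.
  (¬A) forces A = False.
  (A ∨ N) forces N = True.
  Clause (B ∨ ¬N) is falsified — contradiction.
Both cases fail, so the formula is unsatisfiable.

Unsatisfiable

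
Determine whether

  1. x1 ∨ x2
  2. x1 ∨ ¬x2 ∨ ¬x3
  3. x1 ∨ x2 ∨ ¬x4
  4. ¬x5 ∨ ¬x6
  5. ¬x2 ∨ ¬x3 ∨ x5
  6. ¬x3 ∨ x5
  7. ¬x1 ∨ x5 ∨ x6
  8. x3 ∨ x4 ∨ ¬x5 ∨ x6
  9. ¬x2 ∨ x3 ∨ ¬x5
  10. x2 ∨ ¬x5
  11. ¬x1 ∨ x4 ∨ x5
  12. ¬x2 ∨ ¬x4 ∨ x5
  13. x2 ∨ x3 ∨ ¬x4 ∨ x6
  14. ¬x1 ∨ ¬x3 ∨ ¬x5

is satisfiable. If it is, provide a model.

x1=F, x2=T, x3=F, x4=F, x5=F, x6=T

Set x1 = False.
  then (x1 ∨ x2) forces x2 = True.
  then (x1 ∨ ¬x2 ∨ ¬x3) forces x3 = False.
  then (¬x2 ∨ x3 ∨ ¬x5) forces x5 = False.
  then (¬x2 ∨ ¬x4 ∨ x5) forces x4 = False.
Set x6 = True.
All clauses satisfied.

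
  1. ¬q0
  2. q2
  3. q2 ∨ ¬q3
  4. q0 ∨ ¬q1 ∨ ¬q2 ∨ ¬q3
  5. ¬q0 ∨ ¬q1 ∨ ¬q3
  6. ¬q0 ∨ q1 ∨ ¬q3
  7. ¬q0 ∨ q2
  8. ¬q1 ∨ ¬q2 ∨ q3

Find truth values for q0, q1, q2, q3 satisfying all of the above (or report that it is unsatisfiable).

Unit clause (¬q0) forces q0 = False.
Unit clause (q2) forces q2 = True.
Try q1 = True:
  (q0 ∨ ¬q1 ∨ ¬q2 ∨ ¬q3) forces q3 = False.
  clause (¬q1 ∨ ¬q2 ∨ q3) is falsified — backtrack.
So q1 = False.
Set q3 = False.
All clauses satisfied.

q0 = False, q1 = False, q2 = True, q3 = False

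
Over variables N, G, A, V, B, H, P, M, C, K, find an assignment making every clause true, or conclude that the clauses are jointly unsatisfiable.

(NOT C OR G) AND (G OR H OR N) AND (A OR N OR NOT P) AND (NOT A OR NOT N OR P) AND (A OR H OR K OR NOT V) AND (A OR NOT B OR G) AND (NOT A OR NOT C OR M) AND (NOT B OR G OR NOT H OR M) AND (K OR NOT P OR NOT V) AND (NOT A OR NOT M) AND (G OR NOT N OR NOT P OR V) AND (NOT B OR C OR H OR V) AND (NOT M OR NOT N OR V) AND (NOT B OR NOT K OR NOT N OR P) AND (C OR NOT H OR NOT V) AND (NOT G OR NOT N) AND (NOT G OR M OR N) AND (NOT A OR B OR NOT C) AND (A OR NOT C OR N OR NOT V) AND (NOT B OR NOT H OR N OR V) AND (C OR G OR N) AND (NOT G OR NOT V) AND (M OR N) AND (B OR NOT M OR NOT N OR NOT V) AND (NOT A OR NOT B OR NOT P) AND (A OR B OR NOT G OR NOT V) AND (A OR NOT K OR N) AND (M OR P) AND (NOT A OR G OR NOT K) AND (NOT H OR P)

N = False, G = True, A = False, V = False, B = False, H = False, P = False, M = True, C = False, K = False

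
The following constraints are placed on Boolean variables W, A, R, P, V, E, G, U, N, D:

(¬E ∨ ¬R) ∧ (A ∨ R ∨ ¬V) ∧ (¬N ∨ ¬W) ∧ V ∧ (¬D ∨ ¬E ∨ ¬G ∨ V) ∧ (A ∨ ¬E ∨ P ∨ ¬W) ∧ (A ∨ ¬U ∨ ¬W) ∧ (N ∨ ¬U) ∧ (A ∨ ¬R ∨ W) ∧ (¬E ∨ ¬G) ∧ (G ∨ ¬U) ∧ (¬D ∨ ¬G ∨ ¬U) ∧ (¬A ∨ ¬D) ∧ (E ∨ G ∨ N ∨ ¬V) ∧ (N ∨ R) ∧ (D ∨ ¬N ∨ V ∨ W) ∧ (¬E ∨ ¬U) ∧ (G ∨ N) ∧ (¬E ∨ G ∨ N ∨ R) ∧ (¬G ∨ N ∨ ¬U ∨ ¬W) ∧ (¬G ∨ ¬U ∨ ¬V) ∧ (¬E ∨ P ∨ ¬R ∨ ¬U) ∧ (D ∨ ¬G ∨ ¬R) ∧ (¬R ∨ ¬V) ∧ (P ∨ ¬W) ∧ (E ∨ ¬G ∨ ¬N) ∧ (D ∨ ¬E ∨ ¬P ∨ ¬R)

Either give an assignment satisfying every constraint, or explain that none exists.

Unit clause (V) forces V = True.
In (¬R ∨ ¬V) only ¬R is left, so R = False.
In (A ∨ R ∨ ¬V) only A is left, so A = True.
In (¬A ∨ ¬D) only ¬D is left, so D = False.
In (N ∨ R) only N is left, so N = True.
In (¬N ∨ ¬W) only ¬W is left, so W = False.
Set P = True.
Set E = True.
  then (¬E ∨ ¬G) forces G = False.
  then (G ∨ ¬U) forces U = False.
All clauses satisfied.

W = False; A = True; R = False; P = True; V = True; E = True; G = False; U = False; N = True; D = False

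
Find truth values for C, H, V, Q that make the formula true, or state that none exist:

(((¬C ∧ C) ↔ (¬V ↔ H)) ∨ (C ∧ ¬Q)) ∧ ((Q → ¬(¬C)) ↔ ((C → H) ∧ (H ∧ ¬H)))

C = False, H = False, V = False, Q = True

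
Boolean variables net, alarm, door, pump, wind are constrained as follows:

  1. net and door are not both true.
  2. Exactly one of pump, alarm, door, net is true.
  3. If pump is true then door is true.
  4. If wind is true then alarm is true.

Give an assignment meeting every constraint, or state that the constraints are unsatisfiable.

net = False, alarm = True, door = False, pump = False, wind = True

  (1) net=F, door=F — not both ✓
  (2) {pump, alarm, door, net}: 1 true — exactly one ✓
  (3) pump=F ⇒ door: vacuous ✓
  (4) wind=T ⇒ alarm: T ✓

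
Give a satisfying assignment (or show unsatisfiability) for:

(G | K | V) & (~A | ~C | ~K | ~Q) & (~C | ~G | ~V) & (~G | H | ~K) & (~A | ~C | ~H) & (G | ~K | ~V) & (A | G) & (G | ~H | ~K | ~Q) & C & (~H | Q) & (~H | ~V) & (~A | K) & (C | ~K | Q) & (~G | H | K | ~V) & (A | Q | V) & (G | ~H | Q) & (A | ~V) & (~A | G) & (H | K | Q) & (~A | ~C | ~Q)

A=F, K=T, V=F, C=T, H=T, Q=T, G=T

Unit clause (C) forces C = True.
Try A = True:
  (~A | ~C | ~H) forces H = False.
  (~A | K) forces K = True.
  (~A | ~C | ~K | ~Q) forces Q = False.
  (~G | H | ~K) forces G = False.
  clause (~A | G) is falsified — backtrack.
So A = False.
  then (A | G) forces G = True.
  then (A | ~V) forces V = False.
  then (A | Q | V) forces Q = True.
Set K = True.
  then (~G | H | ~K) forces H = True.
All clauses satisfied.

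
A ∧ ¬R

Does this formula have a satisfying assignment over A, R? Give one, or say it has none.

A = True, R = False

  ¬R = True
Both conjuncts True, so the formula holds.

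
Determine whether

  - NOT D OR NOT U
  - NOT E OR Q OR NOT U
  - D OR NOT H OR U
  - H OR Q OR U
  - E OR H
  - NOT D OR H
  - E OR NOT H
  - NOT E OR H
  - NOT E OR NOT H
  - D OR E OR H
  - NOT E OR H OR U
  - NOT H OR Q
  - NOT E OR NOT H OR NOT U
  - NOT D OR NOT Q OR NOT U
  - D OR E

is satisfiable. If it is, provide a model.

Unsatisfiable

Case E = True:
  (NOT E OR H) forces H = True.
  Clause (NOT E OR NOT H) is falsified — contradiction.
Case E = False:
  (E OR H) forces H = True.
  Clause (E OR NOT H) is falsified — contradiction.
Both cases fail, so the formula is unsatisfiable.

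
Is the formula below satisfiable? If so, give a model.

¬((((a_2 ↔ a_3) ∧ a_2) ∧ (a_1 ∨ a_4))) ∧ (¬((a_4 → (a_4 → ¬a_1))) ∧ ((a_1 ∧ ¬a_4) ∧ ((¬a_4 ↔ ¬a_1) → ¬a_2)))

Case a_4 = True: the conjunct ¬a_4 is False.
Case a_4 = False: the conjunct ¬((a_4 → (a_4 → ¬a_1))) becomes ¬((False → True)) = False.
Both cases fail — unsatisfiable.

Unsatisfiable — no assignment works.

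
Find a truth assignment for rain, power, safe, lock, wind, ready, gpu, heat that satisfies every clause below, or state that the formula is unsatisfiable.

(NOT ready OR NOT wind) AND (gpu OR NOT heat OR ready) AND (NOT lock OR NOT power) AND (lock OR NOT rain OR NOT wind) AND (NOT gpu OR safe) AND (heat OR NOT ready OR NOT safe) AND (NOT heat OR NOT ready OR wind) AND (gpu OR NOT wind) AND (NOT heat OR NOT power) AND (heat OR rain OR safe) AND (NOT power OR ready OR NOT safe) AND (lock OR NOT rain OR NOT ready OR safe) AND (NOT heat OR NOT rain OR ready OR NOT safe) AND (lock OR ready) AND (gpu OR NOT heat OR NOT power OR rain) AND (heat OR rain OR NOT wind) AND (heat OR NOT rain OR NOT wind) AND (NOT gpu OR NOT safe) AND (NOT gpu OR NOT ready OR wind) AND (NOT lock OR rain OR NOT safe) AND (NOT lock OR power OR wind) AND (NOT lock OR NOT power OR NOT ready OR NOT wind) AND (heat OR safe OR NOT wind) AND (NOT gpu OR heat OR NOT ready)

The formula is unsatisfiable.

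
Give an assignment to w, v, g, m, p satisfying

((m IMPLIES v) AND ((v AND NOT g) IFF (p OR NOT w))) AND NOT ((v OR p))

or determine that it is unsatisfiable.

w=T; v=F; g=F; m=F; p=F

  (m IMPLIES v) AND ((v AND NOT g) IFF (p OR NOT w)) = True
    m IMPLIES v = True
    (v AND NOT g) IFF (p OR NOT w) = True
      v AND NOT g = False
        NOT g = True
      p OR NOT w = False
        NOT w = False
  NOT ((v OR p)) = True
    v OR p = False
Both conjuncts True, so the formula holds.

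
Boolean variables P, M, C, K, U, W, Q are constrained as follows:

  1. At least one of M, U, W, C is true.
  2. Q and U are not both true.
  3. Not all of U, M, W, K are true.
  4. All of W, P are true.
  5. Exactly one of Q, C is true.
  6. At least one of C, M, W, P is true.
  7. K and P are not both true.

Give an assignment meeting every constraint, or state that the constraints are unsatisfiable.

P = True; M = False; C = True; K = False; U = False; W = True; Q = False

  (1) {M, U, W, C}: 2 true — at least one ✓
  (2) Q=F, U=F — not both ✓
  (3) {U, M, W, K}: 1/4 true — not all ✓
  (4) {W, P}: all 2 true ✓
  (5) {Q, C}: 1 true — exactly one ✓
  (6) {C, M, W, P}: 3 true — at least one ✓
  (7) K=F, P=T — not both ✓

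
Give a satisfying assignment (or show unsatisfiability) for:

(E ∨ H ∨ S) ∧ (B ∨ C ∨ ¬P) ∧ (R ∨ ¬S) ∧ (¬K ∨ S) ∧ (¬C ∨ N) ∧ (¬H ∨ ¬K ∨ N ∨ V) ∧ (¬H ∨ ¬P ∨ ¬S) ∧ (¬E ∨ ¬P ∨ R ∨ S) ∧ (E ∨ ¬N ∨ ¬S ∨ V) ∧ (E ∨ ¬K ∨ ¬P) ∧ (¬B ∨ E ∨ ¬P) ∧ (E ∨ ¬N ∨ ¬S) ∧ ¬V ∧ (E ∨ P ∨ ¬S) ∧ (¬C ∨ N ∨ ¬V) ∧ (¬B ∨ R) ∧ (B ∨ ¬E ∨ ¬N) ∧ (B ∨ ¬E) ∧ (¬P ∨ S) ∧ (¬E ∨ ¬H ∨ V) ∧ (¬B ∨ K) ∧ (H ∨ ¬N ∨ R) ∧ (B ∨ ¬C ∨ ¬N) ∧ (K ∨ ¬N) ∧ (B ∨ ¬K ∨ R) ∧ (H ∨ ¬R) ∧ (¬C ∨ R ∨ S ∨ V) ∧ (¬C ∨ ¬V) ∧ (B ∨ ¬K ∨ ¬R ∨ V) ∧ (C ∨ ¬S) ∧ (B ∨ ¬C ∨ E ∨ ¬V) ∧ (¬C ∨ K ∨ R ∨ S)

H = True, C = False, S = False, R = False, E = False, B = False, N = False, V = False, K = False, P = False

Unit clause (¬V) forces V = False.
Set H = True.
  then (¬E ∨ ¬H ∨ V) forces E = False.
Try C = True:
  (¬C ∨ N) forces N = True.
  (E ∨ ¬N ∨ ¬S ∨ V) forces S = False.
  (¬K ∨ S) forces K = False.
  clause (K ∨ ¬N) is falsified — backtrack.
So C = False.
  then (C ∨ ¬S) forces S = False.
  then (¬K ∨ S) forces K = False.
  then (¬P ∨ S) forces P = False.
  then (¬B ∨ K) forces B = False.
  then (K ∨ ¬N) forces N = False.
Set R = False.
All clauses satisfied.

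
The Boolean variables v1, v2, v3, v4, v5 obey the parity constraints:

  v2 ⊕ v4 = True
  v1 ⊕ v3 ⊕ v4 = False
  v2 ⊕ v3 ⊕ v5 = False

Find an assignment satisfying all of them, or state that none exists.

v1: True, v2: True, v3: True, v4: False, v5: False

v2 ⊕ v4 = T ⊕ F = True ✓
v1 ⊕ v3 ⊕ v4 = T ⊕ T ⊕ F = False ✓
v2 ⊕ v3 ⊕ v5 = T ⊕ T ⊕ F = False ✓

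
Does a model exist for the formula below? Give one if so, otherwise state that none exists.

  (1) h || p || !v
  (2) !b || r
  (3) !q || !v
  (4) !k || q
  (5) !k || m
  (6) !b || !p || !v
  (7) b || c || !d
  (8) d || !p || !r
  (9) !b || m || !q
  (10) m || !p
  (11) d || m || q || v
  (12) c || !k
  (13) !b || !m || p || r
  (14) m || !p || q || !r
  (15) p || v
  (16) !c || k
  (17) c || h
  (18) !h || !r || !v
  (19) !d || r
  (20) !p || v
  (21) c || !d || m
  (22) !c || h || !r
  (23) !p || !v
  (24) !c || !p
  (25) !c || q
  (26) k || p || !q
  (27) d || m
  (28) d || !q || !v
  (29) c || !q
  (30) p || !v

No satisfying assignment exists.

Case p = True:
  (m || !p) forces m = True.
  (!p || v) forces v = True.
  Clause (!p || !v) is falsified — contradiction.
Case p = False:
  (p || v) forces v = True.
  Clause (p || !v) is falsified — contradiction.
Both cases fail, so the formula is unsatisfiable.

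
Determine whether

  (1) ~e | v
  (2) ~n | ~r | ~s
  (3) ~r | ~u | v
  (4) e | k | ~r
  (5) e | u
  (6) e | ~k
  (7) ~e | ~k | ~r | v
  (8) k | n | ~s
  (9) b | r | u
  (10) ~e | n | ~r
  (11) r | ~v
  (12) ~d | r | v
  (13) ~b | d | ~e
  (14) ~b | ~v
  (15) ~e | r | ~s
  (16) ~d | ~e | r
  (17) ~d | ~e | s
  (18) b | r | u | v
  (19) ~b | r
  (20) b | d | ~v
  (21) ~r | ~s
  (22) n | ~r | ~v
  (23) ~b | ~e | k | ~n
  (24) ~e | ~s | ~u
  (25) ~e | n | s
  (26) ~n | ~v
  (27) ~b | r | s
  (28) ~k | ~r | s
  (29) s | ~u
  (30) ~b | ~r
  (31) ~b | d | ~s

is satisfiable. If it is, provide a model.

r=F, e=F, d=F, v=F, k=F, b=F, s=T, n=T, u=T

Set r = False.
  then (r | ~v) forces v = False.
  then (~d | r | v) forces d = False.
  then (~b | r) forces b = False.
  then (~e | v) forces e = False.
  then (e | u) forces u = True.
  then (e | ~k) forces k = False.
  then (s | ~u) forces s = True.
  then (k | n | ~s) forces n = True.
All clauses satisfied.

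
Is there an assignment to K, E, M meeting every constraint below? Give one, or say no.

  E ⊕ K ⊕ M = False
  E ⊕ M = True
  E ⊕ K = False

K = True; E = True; M = False

E ⊕ K ⊕ M = T ⊕ T ⊕ F = False ✓
E ⊕ M = T ⊕ F = True ✓
E ⊕ K = T ⊕ T = False ✓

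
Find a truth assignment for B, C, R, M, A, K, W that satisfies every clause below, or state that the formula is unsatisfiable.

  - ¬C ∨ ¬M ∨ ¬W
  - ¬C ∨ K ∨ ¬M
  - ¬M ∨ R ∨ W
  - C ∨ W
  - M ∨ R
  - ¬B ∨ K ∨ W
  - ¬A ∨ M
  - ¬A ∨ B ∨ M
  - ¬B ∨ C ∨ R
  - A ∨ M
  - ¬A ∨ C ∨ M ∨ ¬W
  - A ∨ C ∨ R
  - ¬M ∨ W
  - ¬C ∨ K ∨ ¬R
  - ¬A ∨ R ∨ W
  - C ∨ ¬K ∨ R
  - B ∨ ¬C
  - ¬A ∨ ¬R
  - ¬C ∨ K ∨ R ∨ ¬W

B = True, C = False, R = True, M = True, A = False, K = True, W = True

Set B = True.
Set C = False.
  then (C ∨ W) forces W = True.
  then (¬B ∨ C ∨ R) forces R = True.
  then (¬A ∨ ¬R) forces A = False.
  then (A ∨ M) forces M = True.
Set K = True.
All clauses satisfied.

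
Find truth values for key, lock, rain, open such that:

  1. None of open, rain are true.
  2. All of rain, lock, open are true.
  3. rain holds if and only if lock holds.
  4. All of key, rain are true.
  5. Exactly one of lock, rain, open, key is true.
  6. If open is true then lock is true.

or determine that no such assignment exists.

No satisfying assignment exists.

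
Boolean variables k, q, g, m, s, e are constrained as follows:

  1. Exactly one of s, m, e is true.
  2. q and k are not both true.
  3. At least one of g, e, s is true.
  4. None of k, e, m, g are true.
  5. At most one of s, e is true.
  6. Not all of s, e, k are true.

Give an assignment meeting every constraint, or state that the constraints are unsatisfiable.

k=F, q=T, g=F, m=F, s=T, e=F

  (1) {s, m, e}: 1 true — exactly one ✓
  (2) q=T, k=F — not both ✓
  (3) {g, e, s}: 1 true — at least one ✓
  (4) {k, e, m, g}: 0 true — none ✓
  (5) {s, e}: 1 true — at most one ✓
  (6) {s, e, k}: 1/3 true — not all ✓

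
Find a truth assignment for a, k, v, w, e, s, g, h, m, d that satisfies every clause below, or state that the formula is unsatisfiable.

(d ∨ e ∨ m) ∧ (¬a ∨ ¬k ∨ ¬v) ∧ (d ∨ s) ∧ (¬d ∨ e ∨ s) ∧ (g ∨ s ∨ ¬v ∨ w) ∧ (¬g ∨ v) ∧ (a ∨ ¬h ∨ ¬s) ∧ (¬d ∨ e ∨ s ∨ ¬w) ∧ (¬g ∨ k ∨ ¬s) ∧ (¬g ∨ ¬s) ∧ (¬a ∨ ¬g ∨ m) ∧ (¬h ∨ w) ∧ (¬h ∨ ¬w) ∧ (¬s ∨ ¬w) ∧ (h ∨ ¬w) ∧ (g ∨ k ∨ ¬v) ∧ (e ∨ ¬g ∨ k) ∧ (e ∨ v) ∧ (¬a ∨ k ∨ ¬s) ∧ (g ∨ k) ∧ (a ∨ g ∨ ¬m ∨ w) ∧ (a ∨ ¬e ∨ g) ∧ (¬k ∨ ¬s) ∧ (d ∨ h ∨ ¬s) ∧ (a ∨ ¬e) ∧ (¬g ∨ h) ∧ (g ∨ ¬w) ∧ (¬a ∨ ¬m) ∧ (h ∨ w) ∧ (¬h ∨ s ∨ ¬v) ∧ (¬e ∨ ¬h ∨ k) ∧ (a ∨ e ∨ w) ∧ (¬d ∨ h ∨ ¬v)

Unsatisfiable

Case w = True:
  (¬h ∨ ¬w) forces h = False.
  Clause (h ∨ ¬w) is falsified — contradiction.
Case w = False:
  (¬h ∨ w) forces h = False.
  Clause (h ∨ w) is falsified — contradiction.
Both cases fail, so the formula is unsatisfiable.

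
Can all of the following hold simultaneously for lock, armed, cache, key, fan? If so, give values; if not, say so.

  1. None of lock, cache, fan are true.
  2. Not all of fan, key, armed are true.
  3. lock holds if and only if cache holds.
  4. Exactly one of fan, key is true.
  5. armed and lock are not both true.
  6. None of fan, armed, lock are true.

lock=F, armed=F, cache=F, key=T, fan=F

  (1) {lock, cache, fan}: 0 true — none ✓
  (2) {fan, key, armed}: 1/3 true — not all ✓
  (3) lock=F, cache=F — same ✓
  (4) {fan, key}: 1 true — exactly one ✓
  (5) armed=F, lock=F — not both ✓
  (6) {fan, armed, lock}: 0 true — none ✓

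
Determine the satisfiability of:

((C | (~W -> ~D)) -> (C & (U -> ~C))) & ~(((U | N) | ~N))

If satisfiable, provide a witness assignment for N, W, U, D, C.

Unsatisfiable — no assignment works.

The conjunct ~(((U | N) | ~N)) is unsatisfiable on its own:
  N=F, U=F: evaluates to False.
  N=F, U=T: evaluates to False.
  N=T, U=F: evaluates to False.
  N=T, U=T: evaluates to False.
So the whole conjunction is unsatisfiable.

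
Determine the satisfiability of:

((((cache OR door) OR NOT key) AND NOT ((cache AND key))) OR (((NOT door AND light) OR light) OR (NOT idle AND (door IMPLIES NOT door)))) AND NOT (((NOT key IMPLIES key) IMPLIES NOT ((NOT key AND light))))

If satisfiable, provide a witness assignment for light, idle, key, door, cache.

The conjunct NOT (((NOT key IMPLIES key) IMPLIES NOT ((NOT key AND light)))) is unsatisfiable on its own:
  light=F, key=F: evaluates to False.
  light=F, key=T: evaluates to False.
  light=T, key=F: evaluates to False.
  light=T, key=T: evaluates to False.
So the whole conjunction is unsatisfiable.

The formula is unsatisfiable.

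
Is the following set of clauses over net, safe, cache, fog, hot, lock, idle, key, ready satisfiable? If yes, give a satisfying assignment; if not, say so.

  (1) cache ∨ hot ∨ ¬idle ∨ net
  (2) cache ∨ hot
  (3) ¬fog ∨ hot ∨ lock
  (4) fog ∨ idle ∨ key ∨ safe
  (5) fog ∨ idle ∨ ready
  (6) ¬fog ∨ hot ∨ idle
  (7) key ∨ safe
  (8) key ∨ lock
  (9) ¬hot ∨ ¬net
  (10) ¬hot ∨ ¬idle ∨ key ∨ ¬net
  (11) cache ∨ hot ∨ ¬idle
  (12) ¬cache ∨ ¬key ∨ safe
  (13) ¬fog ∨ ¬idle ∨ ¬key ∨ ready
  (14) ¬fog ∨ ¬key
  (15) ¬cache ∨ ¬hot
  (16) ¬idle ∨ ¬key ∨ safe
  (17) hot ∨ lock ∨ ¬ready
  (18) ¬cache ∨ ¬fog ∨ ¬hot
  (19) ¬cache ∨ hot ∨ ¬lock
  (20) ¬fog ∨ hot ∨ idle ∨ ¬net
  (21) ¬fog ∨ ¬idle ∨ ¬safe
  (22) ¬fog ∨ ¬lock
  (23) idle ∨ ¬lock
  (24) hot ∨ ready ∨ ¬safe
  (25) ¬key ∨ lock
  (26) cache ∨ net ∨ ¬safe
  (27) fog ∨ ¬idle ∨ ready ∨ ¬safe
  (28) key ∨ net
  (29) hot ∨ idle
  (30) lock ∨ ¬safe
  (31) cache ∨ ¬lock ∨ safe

Case lock = True:
  (¬fog ∨ ¬lock) forces fog = False.
  (idle ∨ ¬lock) forces idle = True.
  If cache = True:
    (¬cache ∨ ¬hot) forces hot = False.
    clause (¬cache ∨ hot ∨ ¬lock) is falsified.
  If cache = False:
    (cache ∨ hot) forces hot = True.
    (¬hot ∨ ¬net) forces net = False.
    (cache ∨ net ∨ ¬safe) forces safe = False.
    clause (cache ∨ ¬lock ∨ safe) is falsified.
  Every sub-case reaches a contradiction.
Case lock = False:
  (key ∨ lock) forces key = True.
  Clause (¬key ∨ lock) is falsified — contradiction.
Both cases fail, so the formula is unsatisfiable.

Unsatisfiable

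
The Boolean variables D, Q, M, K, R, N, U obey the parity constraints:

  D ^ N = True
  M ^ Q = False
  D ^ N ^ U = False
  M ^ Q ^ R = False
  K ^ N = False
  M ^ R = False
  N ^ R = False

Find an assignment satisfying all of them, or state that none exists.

D = True, Q = False, M = False, K = False, R = False, N = False, U = True

D ^ N = T ^ F = True ✓
M ^ Q = F ^ F = False ✓
D ^ N ^ U = T ^ F ^ T = False ✓
M ^ Q ^ R = F ^ F ^ F = False ✓
K ^ N = F ^ F = False ✓
M ^ R = F ^ F = False ✓
N ^ R = F ^ F = False ✓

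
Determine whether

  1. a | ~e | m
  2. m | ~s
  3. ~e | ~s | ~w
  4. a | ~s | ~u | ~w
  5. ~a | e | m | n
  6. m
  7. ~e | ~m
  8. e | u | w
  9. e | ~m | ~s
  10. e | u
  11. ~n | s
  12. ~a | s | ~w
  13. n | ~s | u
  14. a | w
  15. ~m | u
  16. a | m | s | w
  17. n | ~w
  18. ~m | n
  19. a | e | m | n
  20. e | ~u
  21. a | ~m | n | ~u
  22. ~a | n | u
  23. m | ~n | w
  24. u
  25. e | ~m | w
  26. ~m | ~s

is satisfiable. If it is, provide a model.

UNSATISFIABLE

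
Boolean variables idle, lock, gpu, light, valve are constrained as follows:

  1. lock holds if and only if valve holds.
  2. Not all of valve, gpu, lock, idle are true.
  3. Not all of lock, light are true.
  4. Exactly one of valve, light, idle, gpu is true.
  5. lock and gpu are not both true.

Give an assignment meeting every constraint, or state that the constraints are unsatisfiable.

idle=F, lock=F, gpu=T, light=F, valve=F

  (1) lock=F, valve=F — same ✓
  (2) {valve, gpu, lock, idle}: 1/4 true — not all ✓
  (3) {lock, light}: 0/2 true — not all ✓
  (4) {valve, light, idle, gpu}: 1 true — exactly one ✓
  (5) lock=F, gpu=T — not both ✓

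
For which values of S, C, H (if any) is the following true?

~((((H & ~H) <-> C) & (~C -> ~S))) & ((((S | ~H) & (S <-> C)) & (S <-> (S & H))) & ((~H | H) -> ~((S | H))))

Case H = True: the conjunct (~H | H) -> ~((S | H)) becomes (False | True) -> ~True = False.
Case H = False: the formula simplifies to ~((~C & (~C -> ~S))) & (((S <-> C) & ~S) & ~S).
  S = True: the conjunct ~S is False.
  S = False: simplifies to ~(~C) & ~C.
    C = True: the conjunct ~C is False.
    C = False: the conjunct ~(~C) becomes ~(~False) = False.
Both cases fail — unsatisfiable.

Unsatisfiable — no assignment works.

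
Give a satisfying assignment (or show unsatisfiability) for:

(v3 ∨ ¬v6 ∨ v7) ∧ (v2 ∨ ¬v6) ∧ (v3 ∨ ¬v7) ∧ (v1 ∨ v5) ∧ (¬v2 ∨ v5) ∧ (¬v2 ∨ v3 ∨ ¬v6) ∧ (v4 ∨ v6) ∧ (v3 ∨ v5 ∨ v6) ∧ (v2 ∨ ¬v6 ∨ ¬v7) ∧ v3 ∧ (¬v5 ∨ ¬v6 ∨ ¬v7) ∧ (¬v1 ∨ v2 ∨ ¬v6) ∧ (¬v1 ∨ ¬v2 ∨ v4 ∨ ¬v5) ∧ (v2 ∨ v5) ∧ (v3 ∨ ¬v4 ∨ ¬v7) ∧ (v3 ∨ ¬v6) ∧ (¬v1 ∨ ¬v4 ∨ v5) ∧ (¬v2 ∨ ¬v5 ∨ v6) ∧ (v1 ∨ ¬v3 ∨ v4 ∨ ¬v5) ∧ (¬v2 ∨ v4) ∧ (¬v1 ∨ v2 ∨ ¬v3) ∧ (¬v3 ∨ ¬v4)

UNSATISFIABLE

Case v3 = True:
  (¬v3 ∨ ¬v4) forces v4 = False.
  (v4 ∨ v6) forces v6 = True.
  (v2 ∨ ¬v6) forces v2 = True.
  Clause (¬v2 ∨ v4) is falsified — contradiction.
Case v3 = False:
  Clause (v3) is falsified — contradiction.
Both cases fail, so the formula is unsatisfiable.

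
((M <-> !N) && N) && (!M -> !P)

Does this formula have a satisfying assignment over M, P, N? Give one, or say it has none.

M = False, P = False, N = True

  (M <-> !N) && N = True
    M <-> !N = True
      !N = False
  !M -> !P = True
    !M = True
    !P = True
Both conjuncts True, so the formula holds.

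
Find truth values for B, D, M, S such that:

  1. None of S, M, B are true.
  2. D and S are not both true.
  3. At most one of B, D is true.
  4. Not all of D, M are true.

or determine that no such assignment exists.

B = False, D = False, M = False, S = False

  (1) {S, M, B}: 0 true — none ✓
  (2) D=F, S=F — not both ✓
  (3) {B, D}: 0 true — at most one ✓
  (4) {D, M}: 0/2 true — not all ✓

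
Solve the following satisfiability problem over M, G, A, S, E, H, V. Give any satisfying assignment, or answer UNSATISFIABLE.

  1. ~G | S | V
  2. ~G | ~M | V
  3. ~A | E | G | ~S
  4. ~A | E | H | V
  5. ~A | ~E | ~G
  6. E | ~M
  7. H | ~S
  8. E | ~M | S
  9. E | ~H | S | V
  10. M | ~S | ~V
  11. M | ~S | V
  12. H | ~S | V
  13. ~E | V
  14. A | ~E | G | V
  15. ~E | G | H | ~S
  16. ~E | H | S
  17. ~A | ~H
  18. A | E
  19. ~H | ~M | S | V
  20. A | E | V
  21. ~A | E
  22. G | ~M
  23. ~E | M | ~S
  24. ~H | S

Set M = True.
  then (E | ~M) forces E = True.
  then (~E | V) forces V = True.
  then (G | ~M) forces G = True.
  then (~A | ~E | ~G) forces A = False.
Try S = False:
  (~E | H | S) forces H = True.
  clause (~H | S) is falsified — backtrack.
So S = True.
  then (H | ~S) forces H = True.
All clauses satisfied.

M = True, G = True, A = False, S = True, E = True, H = True, V = True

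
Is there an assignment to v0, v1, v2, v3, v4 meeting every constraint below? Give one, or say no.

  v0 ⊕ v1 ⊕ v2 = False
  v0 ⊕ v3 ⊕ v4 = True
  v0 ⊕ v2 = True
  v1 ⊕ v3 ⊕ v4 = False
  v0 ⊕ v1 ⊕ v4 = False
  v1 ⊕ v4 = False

v0: False, v1: True, v2: True, v3: False, v4: True

v0 ⊕ v1 ⊕ v2 = F ⊕ T ⊕ T = False ✓
v0 ⊕ v3 ⊕ v4 = F ⊕ F ⊕ T = True ✓
v0 ⊕ v2 = F ⊕ T = True ✓
v1 ⊕ v3 ⊕ v4 = T ⊕ F ⊕ T = False ✓
v0 ⊕ v1 ⊕ v4 = F ⊕ T ⊕ T = False ✓
v1 ⊕ v4 = T ⊕ T = False ✓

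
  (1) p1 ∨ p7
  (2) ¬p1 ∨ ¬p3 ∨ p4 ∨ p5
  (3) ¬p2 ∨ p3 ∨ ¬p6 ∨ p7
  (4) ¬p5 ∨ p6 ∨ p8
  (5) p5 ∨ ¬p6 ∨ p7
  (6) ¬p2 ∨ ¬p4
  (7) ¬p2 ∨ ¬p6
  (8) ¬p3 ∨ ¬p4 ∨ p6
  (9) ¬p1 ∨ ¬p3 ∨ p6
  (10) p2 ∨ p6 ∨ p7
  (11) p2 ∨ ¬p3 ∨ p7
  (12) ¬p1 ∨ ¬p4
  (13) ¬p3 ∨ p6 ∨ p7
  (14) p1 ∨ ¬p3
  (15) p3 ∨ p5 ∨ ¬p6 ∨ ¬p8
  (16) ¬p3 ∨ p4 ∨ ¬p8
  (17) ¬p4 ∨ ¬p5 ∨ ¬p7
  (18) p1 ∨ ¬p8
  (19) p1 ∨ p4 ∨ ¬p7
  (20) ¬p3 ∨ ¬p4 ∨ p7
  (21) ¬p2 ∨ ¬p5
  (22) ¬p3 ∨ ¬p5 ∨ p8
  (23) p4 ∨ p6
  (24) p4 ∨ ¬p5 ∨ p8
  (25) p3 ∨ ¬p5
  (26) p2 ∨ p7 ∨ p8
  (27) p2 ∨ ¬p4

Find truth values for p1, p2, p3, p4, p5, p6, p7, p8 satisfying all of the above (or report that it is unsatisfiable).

p1 = True; p2 = False; p3 = False; p4 = False; p5 = False; p6 = True; p7 = True; p8 = False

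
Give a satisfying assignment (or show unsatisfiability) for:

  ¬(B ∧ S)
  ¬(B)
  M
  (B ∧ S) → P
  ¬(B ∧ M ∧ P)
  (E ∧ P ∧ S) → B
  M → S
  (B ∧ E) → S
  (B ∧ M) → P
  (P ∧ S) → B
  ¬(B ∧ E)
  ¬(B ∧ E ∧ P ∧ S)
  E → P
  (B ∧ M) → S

Unit clause (¬B) forces B = False.
Unit clause (M) forces M = True.
In (¬M ∨ S) only S is left, so S = True.
In (B ∨ ¬P ∨ ¬S) only ¬P is left, so P = False.
In (¬E ∨ P) only ¬E is left, so E = False.
All clauses satisfied.

S = True; B = False; M = True; P = False; E = False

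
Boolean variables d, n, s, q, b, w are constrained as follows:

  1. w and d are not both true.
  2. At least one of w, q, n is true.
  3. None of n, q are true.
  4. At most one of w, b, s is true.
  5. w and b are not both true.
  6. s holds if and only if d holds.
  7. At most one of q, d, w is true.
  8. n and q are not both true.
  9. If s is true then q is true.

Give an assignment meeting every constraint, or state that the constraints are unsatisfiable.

d = False; n = False; s = False; q = False; b = False; w = True

  (1) w=T, d=F — not both ✓
  (2) {w, q, n}: 1 true — at least one ✓
  (3) {n, q}: 0 true — none ✓
  (4) {w, b, s}: 1 true — at most one ✓
  (5) w=T, b=F — not both ✓
  (6) s=F, d=F — same ✓
  (7) {q, d, w}: 1 true — at most one ✓
  (8) n=F, q=F — not both ✓
  (9) s=F ⇒ q: vacuous ✓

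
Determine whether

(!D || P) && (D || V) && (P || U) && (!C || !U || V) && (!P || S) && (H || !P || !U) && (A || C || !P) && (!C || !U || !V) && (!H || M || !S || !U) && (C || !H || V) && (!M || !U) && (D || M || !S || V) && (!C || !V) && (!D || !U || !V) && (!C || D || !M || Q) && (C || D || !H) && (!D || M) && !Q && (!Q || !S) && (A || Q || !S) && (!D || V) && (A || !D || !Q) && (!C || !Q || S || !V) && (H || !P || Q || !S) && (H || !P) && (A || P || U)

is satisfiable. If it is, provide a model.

A=T, U=T, P=F, V=T, M=F, S=F, H=F, D=F, C=F, Q=F

Unit clause (!Q) forces Q = False.
Set A = True.
Set U = True.
  then (!M || !U) forces M = False.
  then (!D || M) forces D = False.
  then (D || V) forces V = True.
  then (!C || !U || !V) forces C = False.
  then (C || D || !H) forces H = False.
  then (H || !P) forces P = False.
Set S = False.
All clauses satisfied.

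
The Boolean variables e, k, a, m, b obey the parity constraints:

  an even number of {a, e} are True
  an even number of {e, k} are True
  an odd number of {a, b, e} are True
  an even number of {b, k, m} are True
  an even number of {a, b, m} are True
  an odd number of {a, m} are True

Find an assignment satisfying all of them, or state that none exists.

e = False, k = False, a = False, m = True, b = True

{a, e}: 0 true → even ✓
{e, k}: 0 true → even ✓
{a, b, e}: 1 true → odd ✓
{b, k, m}: 2 true → even ✓
{a, b, m}: 2 true → even ✓
{a, m}: 1 true → odd ✓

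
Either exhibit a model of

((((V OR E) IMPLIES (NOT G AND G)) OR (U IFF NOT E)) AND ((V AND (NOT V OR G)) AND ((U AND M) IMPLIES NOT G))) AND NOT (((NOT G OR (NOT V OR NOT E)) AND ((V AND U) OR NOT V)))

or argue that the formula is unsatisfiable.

M: False, V: True, U: False, E: True, G: True

  (((V OR E) IMPLIES (NOT G AND G)) OR (U IFF NOT E)) AND ((V AND (NOT V OR G)) AND ((U AND M) IMPLIES NOT G)) = True
    ((V OR E) IMPLIES (NOT G AND G)) OR (U IFF NOT E) = True
      (V OR E) IMPLIES (NOT G AND G) = False
        V OR E = True
        NOT G AND G = False
          NOT G = False
      U IFF NOT E = True
        NOT E = False
    (V AND (NOT V OR G)) AND ((U AND M) IMPLIES NOT G) = True
      V AND (NOT V OR G) = True
        NOT V OR G = True
          NOT V = False
      (U AND M) IMPLIES NOT G = True
        U AND M = False
        NOT G = False
  NOT (((NOT G OR (NOT V OR NOT E)) AND ((V AND U) OR NOT V))) = True
    (NOT G OR (NOT V OR NOT E)) AND ((V AND U) OR NOT V) = False
      NOT G OR (NOT V OR NOT E) = False
        NOT G = False
        NOT V OR NOT E = False
          NOT V = False
          NOT E = False
      (V AND U) OR NOT V = False
        V AND U = False
        NOT V = False
Both conjuncts True, so the formula holds.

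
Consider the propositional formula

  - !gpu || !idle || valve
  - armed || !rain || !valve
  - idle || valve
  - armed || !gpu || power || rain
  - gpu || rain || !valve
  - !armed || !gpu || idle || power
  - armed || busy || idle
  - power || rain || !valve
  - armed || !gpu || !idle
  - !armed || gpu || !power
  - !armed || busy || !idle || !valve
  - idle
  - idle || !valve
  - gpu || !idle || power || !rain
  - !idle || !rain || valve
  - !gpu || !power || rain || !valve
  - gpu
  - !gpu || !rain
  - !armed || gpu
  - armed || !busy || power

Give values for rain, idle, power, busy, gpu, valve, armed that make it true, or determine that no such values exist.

Unsatisfiable — no assignment works.

Case idle = True:
  (gpu) forces gpu = True.
  (!gpu || !idle || valve) forces valve = True.
  (armed || !gpu || !idle) forces armed = True.
  (!armed || busy || !idle || !valve) forces busy = True.
  (!gpu || !rain) forces rain = False.
  (power || rain || !valve) forces power = True.
  Clause (!gpu || !power || rain || !valve) is falsified — contradiction.
Case idle = False:
  Clause (idle) is falsified — contradiction.
Both cases fail, so the formula is unsatisfiable.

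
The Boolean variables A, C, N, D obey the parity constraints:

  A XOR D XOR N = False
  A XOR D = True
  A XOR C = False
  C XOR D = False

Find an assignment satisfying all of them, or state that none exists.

No satisfying assignment exists.

Adding constraints 2, 3, 4 mod 2: every variable appears an even number of times on the left, so the left side is 0.
But the right sides sum to 1 (mod 2). 0 ≠ 1 — the system is inconsistent.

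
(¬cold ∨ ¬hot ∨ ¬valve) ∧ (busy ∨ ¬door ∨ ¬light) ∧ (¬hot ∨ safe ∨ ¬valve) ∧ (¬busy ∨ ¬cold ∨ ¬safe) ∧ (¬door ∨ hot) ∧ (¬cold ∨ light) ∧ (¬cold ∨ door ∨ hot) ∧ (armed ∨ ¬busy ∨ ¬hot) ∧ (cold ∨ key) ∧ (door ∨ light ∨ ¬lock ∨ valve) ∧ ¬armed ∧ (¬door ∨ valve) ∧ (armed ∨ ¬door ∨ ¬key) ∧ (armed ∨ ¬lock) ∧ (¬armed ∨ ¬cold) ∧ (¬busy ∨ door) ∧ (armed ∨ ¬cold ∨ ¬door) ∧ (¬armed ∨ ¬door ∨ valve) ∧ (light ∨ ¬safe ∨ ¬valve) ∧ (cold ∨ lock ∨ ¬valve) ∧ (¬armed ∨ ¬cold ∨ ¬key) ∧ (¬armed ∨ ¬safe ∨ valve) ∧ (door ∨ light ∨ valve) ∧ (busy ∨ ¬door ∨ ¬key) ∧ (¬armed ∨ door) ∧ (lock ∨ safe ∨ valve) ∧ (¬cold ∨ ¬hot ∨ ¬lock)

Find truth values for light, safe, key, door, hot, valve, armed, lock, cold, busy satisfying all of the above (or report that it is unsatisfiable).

light = True, safe = True, key = False, door = False, hot = True, valve = False, armed = False, lock = False, cold = True, busy = False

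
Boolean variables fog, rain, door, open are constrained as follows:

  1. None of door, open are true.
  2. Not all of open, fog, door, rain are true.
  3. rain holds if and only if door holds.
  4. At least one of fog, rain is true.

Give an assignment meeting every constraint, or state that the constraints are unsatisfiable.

fog = True, rain = False, door = False, open = False

  (1) {door, open}: 0 true — none ✓
  (2) {open, fog, door, rain}: 1/4 true — not all ✓
  (3) rain=F, door=F — same ✓
  (4) {fog, rain}: 1 true — at least one ✓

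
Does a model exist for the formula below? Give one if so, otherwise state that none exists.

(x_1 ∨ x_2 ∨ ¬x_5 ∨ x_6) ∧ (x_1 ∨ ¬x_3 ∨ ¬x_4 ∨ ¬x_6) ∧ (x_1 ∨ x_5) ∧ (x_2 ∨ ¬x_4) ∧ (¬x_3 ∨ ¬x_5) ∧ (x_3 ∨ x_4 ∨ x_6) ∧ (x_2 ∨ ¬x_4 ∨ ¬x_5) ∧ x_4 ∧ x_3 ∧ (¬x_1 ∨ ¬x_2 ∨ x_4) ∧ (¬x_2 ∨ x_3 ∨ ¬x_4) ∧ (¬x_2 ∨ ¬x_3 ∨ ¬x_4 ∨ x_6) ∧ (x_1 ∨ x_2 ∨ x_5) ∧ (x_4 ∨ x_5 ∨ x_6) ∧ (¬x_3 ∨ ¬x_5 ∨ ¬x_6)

x_1 = True, x_2 = True, x_3 = True, x_4 = True, x_5 = False, x_6 = True

Unit clause (x_4) forces x_4 = True.
Unit clause (x_3) forces x_3 = True.
In (x_2 ∨ ¬x_4) only x_2 is left, so x_2 = True.
In (¬x_3 ∨ ¬x_5) only ¬x_5 is left, so x_5 = False.
In (¬x_2 ∨ ¬x_3 ∨ ¬x_4 ∨ x_6) only x_6 is left, so x_6 = True.
In (x_1 ∨ ¬x_3 ∨ ¬x_4 ∨ ¬x_6) only x_1 is left, so x_1 = True.
All clauses satisfied.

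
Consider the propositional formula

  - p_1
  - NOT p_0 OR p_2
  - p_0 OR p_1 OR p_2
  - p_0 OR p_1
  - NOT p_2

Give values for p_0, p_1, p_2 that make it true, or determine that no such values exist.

Unit clause (p_1) forces p_1 = True.
Unit clause (NOT p_2) forces p_2 = False.
In (NOT p_0 OR p_2) only NOT p_0 is left, so p_0 = False.
Check each clause:
  (p_1): p_1 holds.
  (NOT p_0 OR p_2): NOT p_0 holds.
  (p_0 OR p_1 OR p_2): p_1 holds.
  (p_0 OR p_1): p_1 holds.
  (NOT p_2): NOT p_2 holds.
All clauses satisfied.

p_0: False; p_1: True; p_2: False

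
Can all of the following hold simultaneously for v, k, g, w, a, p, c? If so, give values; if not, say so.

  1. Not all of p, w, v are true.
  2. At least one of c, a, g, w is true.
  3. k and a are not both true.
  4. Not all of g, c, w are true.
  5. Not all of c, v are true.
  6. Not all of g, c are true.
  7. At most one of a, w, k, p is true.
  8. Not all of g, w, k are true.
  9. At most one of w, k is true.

v: True, k: False, g: False, w: False, a: True, p: False, c: False

  (1) {p, w, v}: 1/3 true — not all ✓
  (2) {c, a, g, w}: 1 true — at least one ✓
  (3) k=F, a=T — not both ✓
  (4) {g, c, w}: 0/3 true — not all ✓
  (5) {c, v}: 1/2 true — not all ✓
  (6) {g, c}: 0/2 true — not all ✓
  (7) {a, w, k, p}: 1 true — at most one ✓
  (8) {g, w, k}: 0/3 true — not all ✓
  (9) {w, k}: 0 true — at most one ✓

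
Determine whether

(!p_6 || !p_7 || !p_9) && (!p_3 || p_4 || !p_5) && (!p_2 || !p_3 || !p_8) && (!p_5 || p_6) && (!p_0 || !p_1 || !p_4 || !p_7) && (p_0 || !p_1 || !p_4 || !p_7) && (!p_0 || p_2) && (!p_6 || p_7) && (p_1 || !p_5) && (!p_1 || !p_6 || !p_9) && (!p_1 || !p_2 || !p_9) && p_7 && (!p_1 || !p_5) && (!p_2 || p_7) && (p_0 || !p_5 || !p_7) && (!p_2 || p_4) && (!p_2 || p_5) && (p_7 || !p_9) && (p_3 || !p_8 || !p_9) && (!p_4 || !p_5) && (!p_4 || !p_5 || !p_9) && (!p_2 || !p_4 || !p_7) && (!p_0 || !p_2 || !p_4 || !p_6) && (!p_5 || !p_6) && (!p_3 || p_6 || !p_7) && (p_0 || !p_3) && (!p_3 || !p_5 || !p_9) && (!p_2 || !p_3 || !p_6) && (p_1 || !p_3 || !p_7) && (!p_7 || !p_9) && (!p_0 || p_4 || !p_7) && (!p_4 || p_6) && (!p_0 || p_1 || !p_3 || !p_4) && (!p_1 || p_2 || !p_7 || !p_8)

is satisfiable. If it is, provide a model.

Unit clause (p_7) forces p_7 = True.
In (!p_7 || !p_9) only !p_9 is left, so p_9 = False.
Try p_0 = True:
  (!p_0 || p_2) forces p_2 = True.
  (!p_2 || p_4) forces p_4 = True.
  clause (!p_2 || !p_4 || !p_7) is falsified — backtrack.
So p_0 = False.
  then (p_0 || !p_5 || !p_7) forces p_5 = False.
  then (!p_2 || p_5) forces p_2 = False.
  then (p_0 || !p_3) forces p_3 = False.
Set p_1 = False.
Set p_4 = True.
  then (!p_4 || p_6) forces p_6 = True.
Set p_8 = False.
All clauses satisfied.

p_0: False, p_1: False, p_2: False, p_3: False, p_4: True, p_5: False, p_6: True, p_7: True, p_8: False, p_9: False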